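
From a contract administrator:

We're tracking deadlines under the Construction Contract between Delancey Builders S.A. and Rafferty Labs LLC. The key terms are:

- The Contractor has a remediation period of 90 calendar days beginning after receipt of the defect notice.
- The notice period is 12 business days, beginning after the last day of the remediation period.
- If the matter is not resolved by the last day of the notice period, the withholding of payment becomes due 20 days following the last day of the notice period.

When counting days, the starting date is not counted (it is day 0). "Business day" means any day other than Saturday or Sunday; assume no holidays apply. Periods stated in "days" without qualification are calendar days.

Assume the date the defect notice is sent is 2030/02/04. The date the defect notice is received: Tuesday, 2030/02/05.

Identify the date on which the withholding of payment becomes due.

2030/06/11

Adding 90 calendar days to 2030/02/05 gives 2030/05/06, which is the last day of the remediation period.
The last day of the notice period: counting 12 business days from Monday, 2030/05/06 (May 7, May 8, May 9, May 10, …, May 20, May 21, May 22, skipping weekends) reaches Wednesday, 2030/05/22.
Adding 20 calendar days to 2030/05/22 gives 2030/06/11, which is the date on which the withholding of payment becomes due.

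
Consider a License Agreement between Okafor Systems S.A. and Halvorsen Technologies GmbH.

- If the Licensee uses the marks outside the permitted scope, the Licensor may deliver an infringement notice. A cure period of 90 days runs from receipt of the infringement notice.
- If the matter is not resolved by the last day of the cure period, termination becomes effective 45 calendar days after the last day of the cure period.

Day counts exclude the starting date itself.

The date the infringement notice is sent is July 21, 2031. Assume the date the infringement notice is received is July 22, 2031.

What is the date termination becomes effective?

The last day of the cure period: 90 calendar days after July 22, 2031 is October 20, 2031.
The date termination becomes effective: 45 calendar days after October 20, 2031 is December 4, 2031.

December 4, 2031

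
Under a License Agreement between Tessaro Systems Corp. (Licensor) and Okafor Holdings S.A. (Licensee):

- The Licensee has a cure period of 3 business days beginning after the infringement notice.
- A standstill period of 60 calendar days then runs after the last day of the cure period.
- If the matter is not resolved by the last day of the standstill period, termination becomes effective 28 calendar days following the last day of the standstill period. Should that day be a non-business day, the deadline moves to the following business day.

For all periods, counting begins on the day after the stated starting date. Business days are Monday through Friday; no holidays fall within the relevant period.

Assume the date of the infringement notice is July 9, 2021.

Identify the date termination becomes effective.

The last day of the cure period: 3 business days after Friday, July 9, 2021, skipping weekends — Jul 12, Jul 13, Jul 14 — lands on Wednesday, July 14, 2021.
The last day of the standstill period: July 14, 2021 + 60 days = September 12, 2021.
The date termination becomes effective: September 12, 2021 + 28 days = October 10, 2021. That falls on a Sunday, so it rolls to the next business day, Monday, October 11, 2021.

October 11, 2021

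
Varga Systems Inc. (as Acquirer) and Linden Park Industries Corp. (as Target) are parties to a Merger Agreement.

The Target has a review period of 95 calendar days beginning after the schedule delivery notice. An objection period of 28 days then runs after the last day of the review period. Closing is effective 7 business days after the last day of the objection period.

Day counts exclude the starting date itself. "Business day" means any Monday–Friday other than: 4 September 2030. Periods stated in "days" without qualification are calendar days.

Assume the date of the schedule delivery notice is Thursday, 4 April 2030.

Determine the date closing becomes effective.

14 August 2030

The last day of the review period: 4 April 2030 + 95 days = 8 July 2030.
Adding 28 calendar days to 8 July 2030 gives 5 August 2030, which is the last day of the objection period.
From Monday, 5 August 2030, 7 business days (Aug 6, Aug 7, Aug 8, Aug 9, Aug 12, Aug 13, Aug 14, skipping weekends) brings us to Wednesday, 14 August 2030, which is the date closing becomes effective.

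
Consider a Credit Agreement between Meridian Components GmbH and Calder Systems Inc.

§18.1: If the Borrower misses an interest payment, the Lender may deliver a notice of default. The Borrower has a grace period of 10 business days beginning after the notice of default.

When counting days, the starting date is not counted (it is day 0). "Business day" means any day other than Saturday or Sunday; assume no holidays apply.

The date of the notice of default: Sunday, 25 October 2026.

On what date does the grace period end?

From Sunday, 25 October 2026, 10 business days (Oct 26, Oct 27, Oct 28, Oct 29, Oct 30, Nov 2, Nov 3, Nov 4, Nov 5, Nov 6, skipping weekends) brings us to Friday, 6 November 2026, which is the last day of the grace period.

6 November 2026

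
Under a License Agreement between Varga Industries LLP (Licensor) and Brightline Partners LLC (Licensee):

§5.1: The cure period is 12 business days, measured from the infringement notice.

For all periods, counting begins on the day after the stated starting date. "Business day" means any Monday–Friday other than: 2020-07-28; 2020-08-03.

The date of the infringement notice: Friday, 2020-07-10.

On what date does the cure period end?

2020-07-29

From Friday, 2020-07-10, 12 business days (Jul 13, Jul 14, Jul 15, Jul 16, …, Jul 24, Jul 27, Jul 29, skipping weekends and the listed holiday on Jul 28) brings us to Wednesday, 2020-07-29, which is the last day of the cure period.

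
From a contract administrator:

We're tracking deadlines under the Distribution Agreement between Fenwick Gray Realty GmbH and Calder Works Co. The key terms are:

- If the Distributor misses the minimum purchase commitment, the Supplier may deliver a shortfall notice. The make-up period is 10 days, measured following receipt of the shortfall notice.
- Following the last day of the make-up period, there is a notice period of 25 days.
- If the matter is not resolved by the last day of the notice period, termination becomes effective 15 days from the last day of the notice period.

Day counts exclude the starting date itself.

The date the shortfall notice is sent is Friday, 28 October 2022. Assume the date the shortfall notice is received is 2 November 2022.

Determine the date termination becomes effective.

The last day of the make-up period: 2 November 2022 + 10 days = 12 November 2022.
The last day of the notice period: 12 November 2022 + 25 days = 7 December 2022.
Adding 15 calendar days to 7 December 2022 gives 22 December 2022, which is the date termination becomes effective.

22 December 2022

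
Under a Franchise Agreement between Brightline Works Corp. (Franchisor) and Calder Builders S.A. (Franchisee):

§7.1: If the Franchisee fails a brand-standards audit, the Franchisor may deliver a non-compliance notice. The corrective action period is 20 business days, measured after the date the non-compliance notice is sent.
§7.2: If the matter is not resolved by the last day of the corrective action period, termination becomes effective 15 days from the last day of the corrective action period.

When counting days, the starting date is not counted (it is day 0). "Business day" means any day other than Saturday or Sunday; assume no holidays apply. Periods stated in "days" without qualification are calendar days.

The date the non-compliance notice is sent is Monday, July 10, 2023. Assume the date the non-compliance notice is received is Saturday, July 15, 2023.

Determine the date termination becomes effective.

The last day of the corrective action period: counting 20 business days from Monday, July 10, 2023 (Jul 11, Jul 12, Jul 13, Jul 14, …, Aug 3, Aug 4, Aug 7, skipping weekends) reaches Monday, August 7, 2023.
Adding 15 calendar days to August 7, 2023 gives August 22, 2023, which is the date termination becomes effective.

August 22, 2023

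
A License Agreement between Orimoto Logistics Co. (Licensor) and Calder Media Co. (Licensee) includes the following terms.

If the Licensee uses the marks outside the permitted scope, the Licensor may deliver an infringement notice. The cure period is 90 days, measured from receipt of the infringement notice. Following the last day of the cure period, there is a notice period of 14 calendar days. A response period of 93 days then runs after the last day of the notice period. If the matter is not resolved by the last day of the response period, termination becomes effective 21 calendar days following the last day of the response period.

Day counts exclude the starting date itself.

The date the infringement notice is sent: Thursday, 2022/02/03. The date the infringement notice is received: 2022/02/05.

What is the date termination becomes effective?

2022/09/11

Adding 90 calendar days to 2022/02/05 gives 2022/05/06, which is the last day of the cure period.
Adding 14 calendar days to 2022/05/06 gives 2022/05/20, which is the last day of the notice period.
The last day of the response period: 93 calendar days after 2022/05/20 is 2022/08/21.
Adding 21 calendar days to 2022/08/21 gives 2022/09/11, which is the date termination becomes effective.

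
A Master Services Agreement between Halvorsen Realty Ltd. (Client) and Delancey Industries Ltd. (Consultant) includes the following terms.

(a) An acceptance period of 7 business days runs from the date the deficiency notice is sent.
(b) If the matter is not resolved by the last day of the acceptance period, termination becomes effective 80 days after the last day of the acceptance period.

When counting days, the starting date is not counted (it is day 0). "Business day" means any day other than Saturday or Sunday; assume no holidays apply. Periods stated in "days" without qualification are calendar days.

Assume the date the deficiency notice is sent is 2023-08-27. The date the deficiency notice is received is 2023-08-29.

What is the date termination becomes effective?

The last day of the acceptance period: 7 business days after Sunday, 2023-08-27, skipping weekends — Aug 28, Aug 29, Aug 30, Aug 31, Sep 1, Sep 4, Sep 5 — lands on Tuesday, 2023-09-05.
Adding 80 calendar days to 2023-09-05 gives 2023-11-24, which is the date termination becomes effective.

2023-11-24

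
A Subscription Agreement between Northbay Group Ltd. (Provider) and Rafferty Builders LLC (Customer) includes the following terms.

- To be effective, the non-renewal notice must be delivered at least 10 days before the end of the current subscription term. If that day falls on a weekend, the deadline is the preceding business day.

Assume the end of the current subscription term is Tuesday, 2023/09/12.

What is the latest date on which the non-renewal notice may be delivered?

2023/09/01

Counting back 10 calendar days from 2023/09/12 gives 2023/09/02. That is a Saturday, so the deadline moves back to Friday, 2023/09/01.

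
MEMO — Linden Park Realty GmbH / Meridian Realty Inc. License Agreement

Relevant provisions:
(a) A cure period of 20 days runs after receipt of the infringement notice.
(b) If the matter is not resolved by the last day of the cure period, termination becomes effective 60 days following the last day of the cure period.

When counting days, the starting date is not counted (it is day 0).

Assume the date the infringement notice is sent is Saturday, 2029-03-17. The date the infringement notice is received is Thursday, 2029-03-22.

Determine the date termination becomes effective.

2029-06-10

Adding 20 calendar days to 2029-03-22 gives 2029-04-11, which is the last day of the cure period.
The date termination becomes effective: 2029-04-11 + 60 days = 2029-06-10.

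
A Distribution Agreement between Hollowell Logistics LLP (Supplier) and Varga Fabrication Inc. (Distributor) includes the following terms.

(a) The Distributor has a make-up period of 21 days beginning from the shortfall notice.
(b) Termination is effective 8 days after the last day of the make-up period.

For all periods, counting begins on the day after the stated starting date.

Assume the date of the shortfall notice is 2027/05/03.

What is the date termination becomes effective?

The last day of the make-up period: 21 calendar days after 2027/05/03 is 2027/05/24.
The date termination becomes effective: 8 calendar days after 2027/05/24 is 2027/06/01.

2027/06/01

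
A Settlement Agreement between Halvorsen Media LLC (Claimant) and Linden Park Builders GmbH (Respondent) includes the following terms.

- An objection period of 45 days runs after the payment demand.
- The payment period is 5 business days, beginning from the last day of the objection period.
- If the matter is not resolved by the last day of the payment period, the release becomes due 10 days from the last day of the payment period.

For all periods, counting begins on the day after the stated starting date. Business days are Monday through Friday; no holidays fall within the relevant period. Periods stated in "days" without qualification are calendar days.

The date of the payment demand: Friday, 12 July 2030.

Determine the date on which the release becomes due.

Adding 45 calendar days to 12 July 2030 gives 26 August 2030, which is the last day of the objection period.
The last day of the payment period: 5 business days after Monday, 26 August 2030, skipping weekends — Aug 27, Aug 28, Aug 29, Aug 30, Sep 2 — lands on Monday, 2 September 2030.
The date on which the release becomes due: 2 September 2030 + 10 days = 12 September 2030.

12 September 2030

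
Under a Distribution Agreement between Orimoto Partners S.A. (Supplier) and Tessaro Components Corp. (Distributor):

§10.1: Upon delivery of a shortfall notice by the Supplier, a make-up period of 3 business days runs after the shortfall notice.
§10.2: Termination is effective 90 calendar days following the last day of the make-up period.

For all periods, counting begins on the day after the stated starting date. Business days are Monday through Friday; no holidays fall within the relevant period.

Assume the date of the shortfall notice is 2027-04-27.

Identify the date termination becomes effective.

The last day of the make-up period: 3 business days after Tuesday, 2027-04-27, skipping weekends — Apr 28, Apr 29, Apr 30 — lands on Friday, 2027-04-30.
The date termination becomes effective: 90 calendar days after 2027-04-30 is 2027-07-29.

2027-07-29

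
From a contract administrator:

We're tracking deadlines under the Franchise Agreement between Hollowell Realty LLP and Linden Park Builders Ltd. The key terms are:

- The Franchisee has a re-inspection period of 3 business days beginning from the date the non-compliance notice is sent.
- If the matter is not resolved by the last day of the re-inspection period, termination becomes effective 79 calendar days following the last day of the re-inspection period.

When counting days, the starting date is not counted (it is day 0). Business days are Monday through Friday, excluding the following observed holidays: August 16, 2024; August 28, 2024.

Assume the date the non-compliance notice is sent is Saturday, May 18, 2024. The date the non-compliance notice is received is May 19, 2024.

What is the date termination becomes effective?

The last day of the re-inspection period: 3 business days after Saturday, May 18, 2024, skipping weekends — May 20, May 21, May 22 — lands on Wednesday, May 22, 2024.
Adding 79 calendar days to May 22, 2024 gives August 9, 2024, which is the date termination becomes effective.

August 9, 2024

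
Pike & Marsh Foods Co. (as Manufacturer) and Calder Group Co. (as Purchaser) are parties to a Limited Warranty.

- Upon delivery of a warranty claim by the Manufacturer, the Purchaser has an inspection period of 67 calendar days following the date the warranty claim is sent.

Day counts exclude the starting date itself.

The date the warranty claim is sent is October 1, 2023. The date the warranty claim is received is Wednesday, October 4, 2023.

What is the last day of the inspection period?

December 7, 2023

The last day of the inspection period: October 1, 2023 + 67 days = December 7, 2023.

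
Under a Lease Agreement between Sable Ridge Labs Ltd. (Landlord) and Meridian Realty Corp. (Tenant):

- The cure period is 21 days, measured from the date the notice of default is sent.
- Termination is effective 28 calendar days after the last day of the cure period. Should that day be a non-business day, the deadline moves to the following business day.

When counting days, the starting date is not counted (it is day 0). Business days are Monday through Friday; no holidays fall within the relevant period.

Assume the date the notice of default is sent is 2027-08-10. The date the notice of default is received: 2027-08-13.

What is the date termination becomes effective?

2027-09-28

Adding 21 calendar days to 2027-08-10 gives 2027-08-31, which is the last day of the cure period.
Adding 28 calendar days to 2027-08-31 gives 2027-09-28, which is the date termination becomes effective. 2027-09-28 is a Tuesday, so no roll-forward applies.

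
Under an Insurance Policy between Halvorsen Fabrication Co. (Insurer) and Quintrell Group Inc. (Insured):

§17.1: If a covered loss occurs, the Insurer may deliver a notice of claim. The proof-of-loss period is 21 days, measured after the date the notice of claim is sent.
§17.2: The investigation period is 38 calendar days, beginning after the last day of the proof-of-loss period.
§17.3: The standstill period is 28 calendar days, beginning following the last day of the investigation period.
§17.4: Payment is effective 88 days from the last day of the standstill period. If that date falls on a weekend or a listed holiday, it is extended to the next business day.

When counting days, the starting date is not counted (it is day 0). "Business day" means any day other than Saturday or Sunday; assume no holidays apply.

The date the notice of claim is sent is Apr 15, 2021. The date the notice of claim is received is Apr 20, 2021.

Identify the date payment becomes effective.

Oct 7, 2021

Adding 21 calendar days to Apr 15, 2021 gives May 6, 2021, which is the last day of the proof-of-loss period.
Adding 38 calendar days to May 6, 2021 gives Jun 13, 2021, which is the last day of the investigation period.
Adding 28 calendar days to Jun 13, 2021 gives Jul 11, 2021, which is the last day of the standstill period.
The date payment becomes effective: 88 calendar days after Jul 11, 2021 is Oct 7, 2021. Oct 7, 2021 is a Thursday, so no roll-forward applies.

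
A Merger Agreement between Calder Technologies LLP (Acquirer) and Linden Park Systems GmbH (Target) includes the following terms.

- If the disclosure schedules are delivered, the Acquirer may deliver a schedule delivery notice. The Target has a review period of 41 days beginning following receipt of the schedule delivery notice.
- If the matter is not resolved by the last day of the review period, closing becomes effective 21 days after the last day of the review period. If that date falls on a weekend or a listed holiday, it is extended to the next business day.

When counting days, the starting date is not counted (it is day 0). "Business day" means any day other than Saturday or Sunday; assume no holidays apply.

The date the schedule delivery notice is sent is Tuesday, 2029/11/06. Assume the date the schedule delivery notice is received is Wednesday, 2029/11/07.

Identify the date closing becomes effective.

2030/01/08

The last day of the review period: 41 calendar days after 2029/11/07 is 2029/12/18.
The date closing becomes effective: 2029/12/18 + 21 days = 2030/01/08. 2030/01/08 is a Tuesday, so no roll-forward applies.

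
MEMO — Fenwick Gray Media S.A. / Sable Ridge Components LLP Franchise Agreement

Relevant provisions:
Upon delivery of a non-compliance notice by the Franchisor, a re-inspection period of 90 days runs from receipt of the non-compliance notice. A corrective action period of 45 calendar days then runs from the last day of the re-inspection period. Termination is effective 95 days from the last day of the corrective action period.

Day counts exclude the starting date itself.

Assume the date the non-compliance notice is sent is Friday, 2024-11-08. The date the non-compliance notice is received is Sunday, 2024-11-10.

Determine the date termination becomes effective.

2025-06-28

Adding 90 calendar days to 2024-11-10 gives 2025-02-08, which is the last day of the re-inspection period.
The last day of the corrective action period: 2025-02-08 + 45 days = 2025-03-25.
Adding 95 calendar days to 2025-03-25 gives 2025-06-28, which is the date termination becomes effective.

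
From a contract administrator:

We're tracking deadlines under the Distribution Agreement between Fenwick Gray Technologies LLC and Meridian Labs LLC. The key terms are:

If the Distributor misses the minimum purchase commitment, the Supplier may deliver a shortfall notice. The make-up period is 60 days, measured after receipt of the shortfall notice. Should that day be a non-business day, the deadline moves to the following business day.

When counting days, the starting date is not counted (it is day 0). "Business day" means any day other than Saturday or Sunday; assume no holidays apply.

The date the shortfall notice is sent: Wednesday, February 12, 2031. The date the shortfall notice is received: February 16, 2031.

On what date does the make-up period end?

Adding 60 calendar days to February 16, 2031 gives April 17, 2031, which is the last day of the make-up period. April 17, 2031 is a Thursday, so no roll-forward applies.

April 17, 2031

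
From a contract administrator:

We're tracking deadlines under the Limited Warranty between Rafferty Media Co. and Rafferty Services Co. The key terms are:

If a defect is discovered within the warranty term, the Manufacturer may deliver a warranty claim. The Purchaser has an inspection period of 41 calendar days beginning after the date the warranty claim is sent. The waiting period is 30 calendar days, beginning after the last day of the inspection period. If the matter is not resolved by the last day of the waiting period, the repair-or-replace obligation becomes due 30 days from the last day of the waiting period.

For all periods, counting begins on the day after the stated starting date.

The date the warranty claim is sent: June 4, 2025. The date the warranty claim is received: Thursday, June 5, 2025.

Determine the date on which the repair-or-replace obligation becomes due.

September 13, 2025

Adding 41 calendar days to June 4, 2025 gives July 15, 2025, which is the last day of the inspection period.
The last day of the waiting period: July 15, 2025 + 30 days = August 14, 2025.
Adding 30 calendar days to August 14, 2025 gives September 13, 2025, which is the date on which the repair-or-replace obligation becomes due.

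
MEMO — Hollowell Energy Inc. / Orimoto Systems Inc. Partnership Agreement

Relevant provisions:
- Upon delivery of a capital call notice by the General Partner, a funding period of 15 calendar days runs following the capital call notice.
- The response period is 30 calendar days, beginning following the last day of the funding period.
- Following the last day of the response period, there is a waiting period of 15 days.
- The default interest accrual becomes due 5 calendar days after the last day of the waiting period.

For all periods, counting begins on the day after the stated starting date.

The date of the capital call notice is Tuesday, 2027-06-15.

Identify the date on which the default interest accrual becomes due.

2027-08-19

The last day of the funding period: 2027-06-15 + 15 days = 2027-06-30.
The last day of the response period: 2027-06-30 + 30 days = 2027-07-30.
The last day of the waiting period: 15 calendar days after 2027-07-30 is 2027-08-14.
The date on which the default interest accrual becomes due: 2027-08-14 + 5 days = 2027-08-19.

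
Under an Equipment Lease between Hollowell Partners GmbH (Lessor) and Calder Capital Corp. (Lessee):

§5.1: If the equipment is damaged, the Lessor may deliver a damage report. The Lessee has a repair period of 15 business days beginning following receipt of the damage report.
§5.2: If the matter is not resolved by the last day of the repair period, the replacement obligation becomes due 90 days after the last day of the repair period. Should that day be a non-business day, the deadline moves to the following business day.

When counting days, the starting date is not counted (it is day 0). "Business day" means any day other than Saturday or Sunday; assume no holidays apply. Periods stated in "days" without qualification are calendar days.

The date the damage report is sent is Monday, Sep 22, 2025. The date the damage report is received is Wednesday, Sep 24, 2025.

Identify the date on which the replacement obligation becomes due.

From Wednesday, Sep 24, 2025, 15 business days (Sep 25, Sep 26, Sep 29, Sep 30, …, Oct 13, Oct 14, Oct 15, skipping weekends) brings us to Wednesday, Oct 15, 2025, which is the last day of the repair period.
The date on which the replacement obligation becomes due: Oct 15, 2025 + 90 days = Jan 13, 2026. Jan 13, 2026 is a Tuesday, so no roll-forward applies.

Jan 13, 2026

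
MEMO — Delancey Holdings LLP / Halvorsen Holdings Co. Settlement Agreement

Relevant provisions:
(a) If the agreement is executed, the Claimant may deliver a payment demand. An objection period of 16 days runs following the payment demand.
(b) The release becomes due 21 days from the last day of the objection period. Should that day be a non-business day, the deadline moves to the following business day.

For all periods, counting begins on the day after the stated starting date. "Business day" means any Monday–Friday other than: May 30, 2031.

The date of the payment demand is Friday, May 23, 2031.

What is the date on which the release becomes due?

The last day of the objection period: May 23, 2031 + 16 days = Jun 8, 2031.
Adding 21 calendar days to Jun 8, 2031 gives Jun 29, 2031, which is the date on which the release becomes due. That falls on a Sunday, so it rolls to the next business day, Monday, Jun 30, 2031.

Jun 30, 2031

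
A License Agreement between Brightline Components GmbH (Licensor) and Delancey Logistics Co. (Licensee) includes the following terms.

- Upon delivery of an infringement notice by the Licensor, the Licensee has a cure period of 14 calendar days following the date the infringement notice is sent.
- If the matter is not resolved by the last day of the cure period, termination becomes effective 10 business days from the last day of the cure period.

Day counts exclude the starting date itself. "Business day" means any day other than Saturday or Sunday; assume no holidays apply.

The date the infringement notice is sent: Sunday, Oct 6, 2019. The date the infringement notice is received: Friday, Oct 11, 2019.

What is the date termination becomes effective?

Nov 1, 2019

The last day of the cure period: Oct 6, 2019 + 14 days = Oct 20, 2019.
The date termination becomes effective: counting 10 business days from Sunday, Oct 20, 2019 (Oct 21, Oct 22, Oct 23, Oct 24, Oct 25, Oct 28, Oct 29, Oct 30, Oct 31, Nov 1, skipping weekends) reaches Friday, Nov 1, 2019.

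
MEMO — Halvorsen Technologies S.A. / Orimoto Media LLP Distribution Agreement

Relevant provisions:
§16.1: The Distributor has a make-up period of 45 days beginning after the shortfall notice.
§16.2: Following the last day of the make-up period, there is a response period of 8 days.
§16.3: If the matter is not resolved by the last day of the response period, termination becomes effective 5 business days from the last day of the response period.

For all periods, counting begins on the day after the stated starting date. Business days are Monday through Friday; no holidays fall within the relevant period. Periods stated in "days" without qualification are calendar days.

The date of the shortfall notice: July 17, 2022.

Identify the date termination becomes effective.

The last day of the make-up period: 45 calendar days after July 17, 2022 is August 31, 2022.
The last day of the response period: 8 calendar days after August 31, 2022 is September 8, 2022.
The date termination becomes effective: 5 business days after Thursday, September 8, 2022, skipping weekends — Sep 9, Sep 12, Sep 13, Sep 14, Sep 15 — lands on Thursday, September 15, 2022.

September 15, 2022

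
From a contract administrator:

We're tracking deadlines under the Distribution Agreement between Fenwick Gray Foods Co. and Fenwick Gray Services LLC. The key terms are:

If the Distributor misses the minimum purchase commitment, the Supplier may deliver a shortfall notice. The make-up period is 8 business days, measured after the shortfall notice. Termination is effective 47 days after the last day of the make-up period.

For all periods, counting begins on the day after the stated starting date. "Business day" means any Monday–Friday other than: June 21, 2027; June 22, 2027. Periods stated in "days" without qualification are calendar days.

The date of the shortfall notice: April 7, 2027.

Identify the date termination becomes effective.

The last day of the make-up period: counting 8 business days from Wednesday, April 7, 2027 (Apr 8, Apr 9, Apr 12, Apr 13, Apr 14, Apr 15, Apr 16, Apr 19, skipping weekends) reaches Monday, April 19, 2027.
The date termination becomes effective: 47 calendar days after April 19, 2027 is June 5, 2027.

June 5, 2027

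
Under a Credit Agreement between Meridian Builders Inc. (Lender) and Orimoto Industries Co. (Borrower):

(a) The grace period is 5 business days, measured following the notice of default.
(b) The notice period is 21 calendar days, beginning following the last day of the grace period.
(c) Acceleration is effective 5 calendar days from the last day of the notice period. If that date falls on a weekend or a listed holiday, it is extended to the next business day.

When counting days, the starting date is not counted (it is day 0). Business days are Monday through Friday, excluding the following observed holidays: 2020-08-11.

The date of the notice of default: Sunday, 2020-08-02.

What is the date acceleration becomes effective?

2020-09-02

The last day of the grace period: counting 5 business days from Sunday, 2020-08-02 (Aug 3, Aug 4, Aug 5, Aug 6, Aug 7, skipping weekends) reaches Friday, 2020-08-07.
Adding 21 calendar days to 2020-08-07 gives 2020-08-28, which is the last day of the notice period.
The date acceleration becomes effective: 5 calendar days after 2020-08-28 is 2020-09-02. 2020-09-02 is a Wednesday and is not a listed holiday, so no roll-forward applies.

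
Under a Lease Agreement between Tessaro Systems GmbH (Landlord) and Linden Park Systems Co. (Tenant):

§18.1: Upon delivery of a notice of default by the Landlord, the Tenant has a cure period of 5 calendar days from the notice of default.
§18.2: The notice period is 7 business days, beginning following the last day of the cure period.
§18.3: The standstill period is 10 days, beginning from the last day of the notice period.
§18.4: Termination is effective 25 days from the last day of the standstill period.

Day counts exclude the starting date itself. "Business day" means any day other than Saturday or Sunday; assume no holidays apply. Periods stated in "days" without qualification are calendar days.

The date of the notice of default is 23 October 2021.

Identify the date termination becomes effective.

Adding 5 calendar days to 23 October 2021 gives 28 October 2021, which is the last day of the cure period.
The last day of the notice period: 7 business days after Thursday, 28 October 2021, skipping weekends — Oct 29, Nov 1, Nov 2, Nov 3, Nov 4, Nov 5, Nov 8 — lands on Monday, 8 November 2021.
The last day of the standstill period: 8 November 2021 + 10 days = 18 November 2021.
The date termination becomes effective: 25 calendar days after 18 November 2021 is 13 December 2021.

13 December 2021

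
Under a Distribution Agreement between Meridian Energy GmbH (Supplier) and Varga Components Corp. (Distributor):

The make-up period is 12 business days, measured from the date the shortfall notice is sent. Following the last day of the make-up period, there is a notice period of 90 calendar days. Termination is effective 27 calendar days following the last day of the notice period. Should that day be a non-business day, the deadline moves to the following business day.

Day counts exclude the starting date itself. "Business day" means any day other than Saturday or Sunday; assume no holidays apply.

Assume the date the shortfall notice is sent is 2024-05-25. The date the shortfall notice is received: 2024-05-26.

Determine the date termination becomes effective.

2024-10-07

The last day of the make-up period: counting 12 business days from Saturday, 2024-05-25 (May 27, May 28, May 29, May 30, …, Jun 7, Jun 10, Jun 11, skipping weekends) reaches Tuesday, 2024-06-11.
The last day of the notice period: 2024-06-11 + 90 days = 2024-09-09.
The date termination becomes effective: 2024-09-09 + 27 days = 2024-10-06. That falls on a Sunday, so it rolls to the next business day, Monday, 2024-10-07.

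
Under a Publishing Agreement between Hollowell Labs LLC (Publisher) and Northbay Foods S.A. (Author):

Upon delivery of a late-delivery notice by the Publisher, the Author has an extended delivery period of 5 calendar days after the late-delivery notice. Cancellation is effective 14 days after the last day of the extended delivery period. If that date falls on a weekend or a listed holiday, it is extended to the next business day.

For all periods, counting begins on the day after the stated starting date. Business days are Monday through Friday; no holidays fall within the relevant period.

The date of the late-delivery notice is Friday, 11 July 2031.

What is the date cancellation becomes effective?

The last day of the extended delivery period: 11 July 2031 + 5 days = 16 July 2031.
The date cancellation becomes effective: 16 July 2031 + 14 days = 30 July 2031. 30 July 2031 is a Wednesday, so no roll-forward applies.

30 July 2031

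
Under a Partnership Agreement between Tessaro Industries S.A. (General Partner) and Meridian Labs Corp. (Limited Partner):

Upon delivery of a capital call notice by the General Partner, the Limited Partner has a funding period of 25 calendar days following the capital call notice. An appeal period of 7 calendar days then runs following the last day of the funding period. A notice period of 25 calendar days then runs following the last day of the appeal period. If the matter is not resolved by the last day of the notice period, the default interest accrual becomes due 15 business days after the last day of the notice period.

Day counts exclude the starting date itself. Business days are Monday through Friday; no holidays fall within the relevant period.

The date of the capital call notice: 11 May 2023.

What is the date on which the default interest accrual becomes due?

Adding 25 calendar days to 11 May 2023 gives 5 June 2023, which is the last day of the funding period.
Adding 7 calendar days to 5 June 2023 gives 12 June 2023, which is the last day of the appeal period.
The last day of the notice period: 12 June 2023 + 25 days = 7 July 2023.
The date on which the default interest accrual becomes due: 15 business days after Friday, 7 July 2023, skipping weekends — Jul 10, Jul 11, Jul 12, Jul 13, …, Jul 26, Jul 27, Jul 28 — lands on Friday, 28 July 2023.

28 July 2023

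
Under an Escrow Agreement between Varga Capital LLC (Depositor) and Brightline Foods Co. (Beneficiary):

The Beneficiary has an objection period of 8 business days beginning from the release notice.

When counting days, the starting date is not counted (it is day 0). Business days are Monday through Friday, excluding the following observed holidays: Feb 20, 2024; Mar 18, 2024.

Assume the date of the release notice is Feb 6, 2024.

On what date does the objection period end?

Feb 16, 2024

From Tuesday, Feb 6, 2024, 8 business days (Feb 7, Feb 8, Feb 9, Feb 12, Feb 13, Feb 14, Feb 15, Feb 16, skipping weekends) brings us to Friday, Feb 16, 2024, which is the last day of the objection period.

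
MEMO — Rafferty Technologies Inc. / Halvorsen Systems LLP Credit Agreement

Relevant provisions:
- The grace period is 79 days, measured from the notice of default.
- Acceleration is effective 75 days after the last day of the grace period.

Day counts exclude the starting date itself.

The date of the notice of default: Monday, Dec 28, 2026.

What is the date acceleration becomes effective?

May 31, 2027

Adding 79 calendar days to Dec 28, 2026 gives Mar 17, 2027, which is the last day of the grace period.
The date acceleration becomes effective: Mar 17, 2027 + 75 days = May 31, 2027.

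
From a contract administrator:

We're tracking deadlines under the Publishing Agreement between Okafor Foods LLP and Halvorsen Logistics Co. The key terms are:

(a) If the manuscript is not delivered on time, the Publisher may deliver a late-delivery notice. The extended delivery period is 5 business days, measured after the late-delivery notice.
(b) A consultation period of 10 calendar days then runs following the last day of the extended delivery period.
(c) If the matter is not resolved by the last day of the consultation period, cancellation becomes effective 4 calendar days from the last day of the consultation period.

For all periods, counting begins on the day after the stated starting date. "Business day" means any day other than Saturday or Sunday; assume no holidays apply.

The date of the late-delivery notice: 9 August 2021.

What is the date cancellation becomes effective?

From Monday, 9 August 2021, 5 business days (Aug 10, Aug 11, Aug 12, Aug 13, Aug 16, skipping weekends) brings us to Monday, 16 August 2021, which is the last day of the extended delivery period.
The last day of the consultation period: 16 August 2021 + 10 days = 26 August 2021.
The date cancellation becomes effective: 4 calendar days after 26 August 2021 is 30 August 2021.

30 August 2021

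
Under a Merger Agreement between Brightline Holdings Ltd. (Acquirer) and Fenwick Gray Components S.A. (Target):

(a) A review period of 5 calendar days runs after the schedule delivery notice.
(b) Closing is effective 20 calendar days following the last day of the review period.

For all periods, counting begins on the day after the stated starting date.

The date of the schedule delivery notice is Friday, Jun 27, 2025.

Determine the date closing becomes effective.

The last day of the review period: 5 calendar days after Jun 27, 2025 is Jul 2, 2025.
The date closing becomes effective: 20 calendar days after Jul 2, 2025 is Jul 22, 2025.

Jul 22, 2025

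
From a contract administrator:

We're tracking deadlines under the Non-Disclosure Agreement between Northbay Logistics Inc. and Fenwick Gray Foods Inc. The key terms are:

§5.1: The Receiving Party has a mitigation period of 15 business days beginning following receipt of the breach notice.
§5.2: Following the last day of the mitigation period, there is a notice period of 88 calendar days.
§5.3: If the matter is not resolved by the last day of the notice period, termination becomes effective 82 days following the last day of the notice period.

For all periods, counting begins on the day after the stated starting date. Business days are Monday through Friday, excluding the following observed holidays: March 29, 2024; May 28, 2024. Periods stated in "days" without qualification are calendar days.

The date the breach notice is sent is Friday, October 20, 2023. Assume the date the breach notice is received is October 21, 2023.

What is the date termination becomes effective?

From Saturday, October 21, 2023, 15 business days (Oct 23, Oct 24, Oct 25, Oct 26, …, Nov 8, Nov 9, Nov 10, skipping weekends) brings us to Friday, November 10, 2023, which is the last day of the mitigation period.
The last day of the notice period: November 10, 2023 + 88 days = February 6, 2024.
The date termination becomes effective: February 6, 2024 + 82 days = April 28, 2024.

April 28, 2024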